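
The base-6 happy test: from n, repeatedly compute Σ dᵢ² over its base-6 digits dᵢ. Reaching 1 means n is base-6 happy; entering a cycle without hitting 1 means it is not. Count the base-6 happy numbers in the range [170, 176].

170: 170 → 36 → 1  (reaches 1)
171: 171 → 41 → 26 → 20 → 13 → 5 → 25 → 17 → 29 → 41  (repeats 41)
172: 172 → 48 → 5 → 25 → 17 → 29 → 41 → 26 → 20 → 13 → 5  (repeats 5)
173: 173 → 57 → 19 → 10 → 17 → 29 → 41 → 26 → 20 → 13 → 5 → 25 → 17  (repeats 17)
174: 174 → 41 → 26 → 20 → 13 → 5 → 25 → 17 → 29 → 41  (repeats 41)
175: 175 → 42 → 2 → 4 → 16 → 20 → 13 → 5 → 25 → 17 → 29 → 41 → 26 → 20  (repeats 20)
176: 176 → 45 → 11 → 26 → 20 → 13 → 5 → 25 → 17 → 29 → 41 → 26  (repeats 26)
base-6 happy: 170

1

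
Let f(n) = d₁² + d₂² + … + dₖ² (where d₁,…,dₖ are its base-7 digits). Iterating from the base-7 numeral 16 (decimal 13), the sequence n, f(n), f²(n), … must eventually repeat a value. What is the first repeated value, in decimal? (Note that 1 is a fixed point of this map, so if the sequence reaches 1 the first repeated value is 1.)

13

13 = (1,6)_7 → 1² + 6² = 1 + 36 = 37
37 = (5,2)_7 → 5² + 2² = 25 + 4 = 29
29 = (4,1)_7 → 4² + 1² = 16 + 1 = 17
17 = (2,3)_7 → 2² + 3² = 4 + 9 = 13  — 13 already appeared earlier.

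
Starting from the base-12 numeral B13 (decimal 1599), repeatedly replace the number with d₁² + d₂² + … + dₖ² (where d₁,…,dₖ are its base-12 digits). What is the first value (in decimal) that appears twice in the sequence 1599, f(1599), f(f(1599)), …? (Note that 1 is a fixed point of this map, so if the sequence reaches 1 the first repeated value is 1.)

29

1599 = (11,1,3)_12 → 11² + 1² + 3² = 131
131 = (10,11)_12 → 10² + 11² = 221
221 = (1,6,5)_12 → 1² + 6² + 5² = 62
62 = (5,2)_12 → 5² + 2² = 29
29 = (2,5)_12 → 2² + 5² = 29  — 29 already appeared earlier.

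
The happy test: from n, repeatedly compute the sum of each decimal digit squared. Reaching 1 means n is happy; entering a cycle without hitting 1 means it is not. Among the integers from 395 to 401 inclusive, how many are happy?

395: 395 → 115 → 27 → 53 → 34 → 25 → 29 → 85 → 89 → 145 → 42 → 20 → 4 → 16 → 37 → 58 → 89  — not happy
396: 396 → 126 → 41 → 17 → 50 → 25 → 29 → 85 → 89 → 145 → 42 → 20 → 4 → 16 → 37 → 58 → 89  — not happy
397: 397 → 139 → 91 → 82 → 68 → 100 → 1  — happy
398: 398 → 154 → 42 → 20 → 4 → 16 → 37 → 58 → 89 → 145 → 42  — not happy
399: 399 → 171 → 51 → 26 → 40 → 16 → 37 → 58 → 89 → 145 → 42 → 20 → 4 → 16  — not happy
400: 400 → 16 → 37 → 58 → 89 → 145 → 42 → 20 → 4 → 16  — not happy
401: 401 → 17 → 50 → 25 → 29 → 85 → 89 → 145 → 42 → 20 → 4 → 16 → 37 → 58 → 89  — not happy
happy: 397

1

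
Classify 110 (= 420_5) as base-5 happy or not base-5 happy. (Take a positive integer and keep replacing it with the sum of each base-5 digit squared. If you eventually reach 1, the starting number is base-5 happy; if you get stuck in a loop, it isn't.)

110 = (4,2,0)_5 → 4² + 2² + 0² = 20
20 = (4,0)_5 → 4² + 0² = 16
16 = (3,1)_5 → 3² + 1² = 10
10 = (2,0)_5 → 2² + 0² = 4
4 = (4)_5 → 4² = 16  — 16 already seen; the sequence cycles without reaching 1.

not base-5 happy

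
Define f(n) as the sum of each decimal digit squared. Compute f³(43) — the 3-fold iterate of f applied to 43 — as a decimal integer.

85

43 → 4² + 3² = 25
25 → 2² + 5² = 29
29 → 2² + 9² = 85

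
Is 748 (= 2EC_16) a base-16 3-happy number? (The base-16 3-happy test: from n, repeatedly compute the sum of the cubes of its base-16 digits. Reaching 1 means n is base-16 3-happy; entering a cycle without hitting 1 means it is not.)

748 = (2,14,12)_16 → 2³ + 14³ + 12³ = 8 + 2744 + 1728 = 4480
4480 = (1,1,8,0)_16 → 1³ + 1³ + 8³ + 0³ = 1 + 1 + 512 + 0 = 514
514 = (2,0,2)_16 → 2³ + 0³ + 2³ = 8 + 0 + 8 = 16
16 = (1,0)_16 → 1³ + 0³ = 1 + 0 = 1  — reached 1.

base-16 3-happy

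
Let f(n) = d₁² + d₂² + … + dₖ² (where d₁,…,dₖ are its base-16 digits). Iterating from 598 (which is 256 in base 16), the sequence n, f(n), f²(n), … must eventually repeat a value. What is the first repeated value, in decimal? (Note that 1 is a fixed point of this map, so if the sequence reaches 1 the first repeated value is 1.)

598 = (2,5,6)_16 → 2² + 5² + 6² = 4 + 25 + 36 = 65
65 = (4,1)_16 → 4² + 1² = 16 + 1 = 17
17 = (1,1)_16 → 1² + 1² = 1 + 1 = 2
2 = (2)_16 → 2² = 4
4 = (4)_16 → 4² = 16
16 = (1,0)_16 → 1² + 0² = 1 + 0 = 1  — reached the fixed point 1.
1 → 1, so 1 is the first repeated value.

1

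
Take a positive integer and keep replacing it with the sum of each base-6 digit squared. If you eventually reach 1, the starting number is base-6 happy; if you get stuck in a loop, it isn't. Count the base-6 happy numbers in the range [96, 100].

96: 96 → 20 → 13 → 5 → 25 → 17 → 29 → 41 → 26 → 20  (repeats 20)
97: 97 → 21 → 18 → 9 → 10 → 17 → 29 → 41 → 26 → 20 → 13 → 5 → 25 → 17  (repeats 17)
98: 98 → 24 → 16 → 20 → 13 → 5 → 25 → 17 → 29 → 41 → 26 → 20  (repeats 20)
99: 99 → 29 → 41 → 26 → 20 → 13 → 5 → 25 → 17 → 29  (repeats 29)
100: 100 → 36 → 1  (reaches 1)
base-6 happy: 100

1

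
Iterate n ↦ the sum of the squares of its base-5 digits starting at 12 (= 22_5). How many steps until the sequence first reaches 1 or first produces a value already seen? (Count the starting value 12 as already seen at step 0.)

5

12 = (2,2)_5 → 2² + 2² = 4 + 4 = 8
8 = (1,3)_5 → 1² + 3² = 1 + 9 = 10
10 = (2,0)_5 → 2² + 0² = 4 + 0 = 4
4 = (4)_5 → 4² = 16
16 = (3,1)_5 → 3² + 1² = 9 + 1 = 10  — 10 repeats.
That took 5 steps.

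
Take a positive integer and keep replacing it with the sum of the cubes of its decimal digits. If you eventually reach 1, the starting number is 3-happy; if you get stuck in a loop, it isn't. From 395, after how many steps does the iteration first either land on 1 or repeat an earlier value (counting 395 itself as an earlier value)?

395 → 3³ + 9³ + 5³ = 27 + 729 + 125 = 881
881 → 8³ + 8³ + 1³ = 512 + 512 + 1 = 1025
1025 → 1³ + 0³ + 2³ + 5³ = 1 + 0 + 8 + 125 = 134
134 → 1³ + 3³ + 4³ = 1 + 27 + 64 = 92
92 → 9³ + 2³ = 729 + 8 = 737
737 → 7³ + 3³ + 7³ = 343 + 27 + 343 = 713
713 → 7³ + 1³ + 3³ = 343 + 1 + 27 = 371
371 → 3³ + 7³ + 1³ = 27 + 343 + 1 = 371  — 371 repeats.
That took 8 steps.

8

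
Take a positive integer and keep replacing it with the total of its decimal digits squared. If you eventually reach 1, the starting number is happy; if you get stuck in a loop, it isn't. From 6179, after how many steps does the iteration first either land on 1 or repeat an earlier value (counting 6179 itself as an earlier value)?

6179 → 167
167 → 86
86 → 100
100 → 1  — reached 1.
That took 4 steps.

4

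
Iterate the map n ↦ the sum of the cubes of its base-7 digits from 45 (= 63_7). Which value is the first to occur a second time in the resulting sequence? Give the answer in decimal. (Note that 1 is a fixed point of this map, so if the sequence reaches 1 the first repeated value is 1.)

45 = (6,3)_7 → 6³ + 3³ = 216 + 27 = 243
243 = (4,6,5)_7 → 4³ + 6³ + 5³ = 64 + 216 + 125 = 405
405 = (1,1,1,6)_7 → 1³ + 1³ + 1³ + 6³ = 1 + 1 + 1 + 216 = 219
219 = (4,3,2)_7 → 4³ + 3³ + 2³ = 64 + 27 + 8 = 99
99 = (2,0,1)_7 → 2³ + 0³ + 1³ = 8 + 0 + 1 = 9
9 = (1,2)_7 → 1³ + 2³ = 1 + 8 = 9  — 9 already appeared earlier.

9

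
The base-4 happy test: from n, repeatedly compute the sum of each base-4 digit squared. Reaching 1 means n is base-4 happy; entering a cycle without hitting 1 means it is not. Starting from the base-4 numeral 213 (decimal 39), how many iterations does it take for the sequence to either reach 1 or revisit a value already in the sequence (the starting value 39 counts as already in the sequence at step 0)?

39 = (2,1,3)_4 → 2² + 1² + 3² = 14
14 = (3,2)_4 → 3² + 2² = 13
13 = (3,1)_4 → 3² + 1² = 10
10 = (2,2)_4 → 2² + 2² = 8
8 = (2,0)_4 → 2² + 0² = 4
4 = (1,0)_4 → 1² + 0² = 1  — reached 1.
That took 6 steps.

6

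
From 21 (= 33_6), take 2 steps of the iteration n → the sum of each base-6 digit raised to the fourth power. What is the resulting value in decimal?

21 = (3,3)_6 → 3⁴ + 3⁴ = 81 + 81 = 162
162 = (4,3,0)_6 → 4⁴ + 3⁴ + 0⁴ = 256 + 81 + 0 = 337

337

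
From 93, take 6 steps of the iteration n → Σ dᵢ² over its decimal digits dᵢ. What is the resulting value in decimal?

58

93 → 90
90 → 81
81 → 65
65 → 61
61 → 37
37 → 58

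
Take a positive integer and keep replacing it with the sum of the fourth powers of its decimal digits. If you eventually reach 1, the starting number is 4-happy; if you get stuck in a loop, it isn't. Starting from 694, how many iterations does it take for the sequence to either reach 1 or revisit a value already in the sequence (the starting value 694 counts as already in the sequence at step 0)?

694 → 6⁴ + 9⁴ + 4⁴ = 8113
8113 → 8⁴ + 1⁴ + 1⁴ + 3⁴ = 4179
4179 → 4⁴ + 1⁴ + 7⁴ + 9⁴ = 9219
9219 → 9⁴ + 2⁴ + 1⁴ + 9⁴ = 13139
13139 → 1⁴ + 3⁴ + 1⁴ + 3⁴ + 9⁴ = 6725
6725 → 6⁴ + 7⁴ + 2⁴ + 5⁴ = 4338
4338 → 4⁴ + 3⁴ + 3⁴ + 8⁴ = 4514
4514 → 4⁴ + 5⁴ + 1⁴ + 4⁴ = 1138
1138 → 1⁴ + 1⁴ + 3⁴ + 8⁴ = 4179  — 4179 repeats.
That took 9 steps.

9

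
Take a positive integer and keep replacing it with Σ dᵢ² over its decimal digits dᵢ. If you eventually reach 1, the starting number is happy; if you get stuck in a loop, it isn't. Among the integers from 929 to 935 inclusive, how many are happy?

929: 929 → 166 → 73 → 58 → 89 → 145 → 42 → 20 → 4 → 16 → 37 → 58  (repeats 58)
930: 930 → 90 → 81 → 65 → 61 → 37 → 58 → 89 → 145 → 42 → 20 → 4 → 16 → 37  (repeats 37)
931: 931 → 91 → 82 → 68 → 100 → 1  (reaches 1)
932: 932 → 94 → 97 → 130 → 10 → 1  (reaches 1)
933: 933 → 99 → 162 → 41 → 17 → 50 → 25 → 29 → 85 → 89 → 145 → 42 → 20 → 4 → 16 → 37 → 58 → 89  (repeats 89)
934: 934 → 106 → 37 → 58 → 89 → 145 → 42 → 20 → 4 → 16 → 37  (repeats 37)
935: 935 → 115 → 27 → 53 → 34 → 25 → 29 → 85 → 89 → 145 → 42 → 20 → 4 → 16 → 37 → 58 → 89  (repeats 89)
happy: 931, 932

2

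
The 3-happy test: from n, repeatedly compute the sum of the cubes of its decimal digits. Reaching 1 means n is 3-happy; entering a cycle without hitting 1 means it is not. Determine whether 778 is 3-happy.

778 → 7³ + 7³ + 8³ = 343 + 343 + 512 = 1198
1198 → 1³ + 1³ + 9³ + 8³ = 1 + 1 + 729 + 512 = 1243
1243 → 1³ + 2³ + 4³ + 3³ = 1 + 8 + 64 + 27 = 100
100 → 1³ + 0³ + 0³ = 1 + 0 + 0 = 1  — reached 1.

3-happy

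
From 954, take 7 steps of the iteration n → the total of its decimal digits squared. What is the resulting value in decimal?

58

954 → 122
122 → 9
9 → 81
81 → 65
65 → 61
61 → 37
37 → 58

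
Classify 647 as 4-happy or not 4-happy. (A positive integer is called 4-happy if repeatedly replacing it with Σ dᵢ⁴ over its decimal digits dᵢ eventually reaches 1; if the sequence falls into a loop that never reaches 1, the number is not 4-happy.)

647 → 6⁴ + 4⁴ + 7⁴ = 1296 + 256 + 2401 = 3953
3953 → 3⁴ + 9⁴ + 5⁴ + 3⁴ = 81 + 6561 + 625 + 81 = 7348
7348 → 7⁴ + 3⁴ + 4⁴ + 8⁴ = 2401 + 81 + 256 + 4096 = 6834
6834 → 6⁴ + 8⁴ + 3⁴ + 4⁴ = 1296 + 4096 + 81 + 256 = 5729
5729 → 5⁴ + 7⁴ + 2⁴ + 9⁴ = 625 + 2401 + 16 + 6561 = 9603
9603 → 9⁴ + 6⁴ + 0⁴ + 3⁴ = 6561 + 1296 + 0 + 81 = 7938
7938 → 7⁴ + 9⁴ + 3⁴ + 8⁴ = 2401 + 6561 + 81 + 4096 = 13139
13139 → 1⁴ + 3⁴ + 1⁴ + 3⁴ + 9⁴ = 1 + 81 + 1 + 81 + 6561 = 6725
6725 → 6⁴ + 7⁴ + 2⁴ + 5⁴ = 1296 + 2401 + 16 + 625 = 4338
4338 → 4⁴ + 3⁴ + 3⁴ + 8⁴ = 256 + 81 + 81 + 4096 = 4514
4514 → 4⁴ + 5⁴ + 1⁴ + 4⁴ = 256 + 625 + 1 + 256 = 1138
1138 → 1⁴ + 1⁴ + 3⁴ + 8⁴ = 1 + 1 + 81 + 4096 = 4179
4179 → 4⁴ + 1⁴ + 7⁴ + 9⁴ = 256 + 1 + 2401 + 6561 = 9219
9219 → 9⁴ + 2⁴ + 1⁴ + 9⁴ = 6561 + 16 + 1 + 6561 = 13139  — 13139 already seen; the sequence cycles without reaching 1.

not 4-happy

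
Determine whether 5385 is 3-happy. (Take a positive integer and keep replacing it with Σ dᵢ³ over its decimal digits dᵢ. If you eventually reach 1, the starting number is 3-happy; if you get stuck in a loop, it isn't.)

not 3-happy

5385 → 5³ + 3³ + 8³ + 5³ = 789
789 → 7³ + 8³ + 9³ = 1584
1584 → 1³ + 5³ + 8³ + 4³ = 702
702 → 7³ + 0³ + 2³ = 351
351 → 3³ + 5³ + 1³ = 153
153 → 1³ + 5³ + 3³ = 153  — 153 already seen; the sequence cycles without reaching 1.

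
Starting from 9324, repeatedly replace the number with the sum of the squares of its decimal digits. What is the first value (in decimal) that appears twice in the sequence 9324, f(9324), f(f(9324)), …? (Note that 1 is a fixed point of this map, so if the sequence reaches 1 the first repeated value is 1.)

4

9324 → 9² + 3² + 2² + 4² = 81 + 9 + 4 + 16 = 110
110 → 1² + 1² + 0² = 1 + 1 + 0 = 2
2 → 2² = 4
4 → 4² = 16
16 → 1² + 6² = 1 + 36 = 37
37 → 3² + 7² = 9 + 49 = 58
58 → 5² + 8² = 25 + 64 = 89
89 → 8² + 9² = 64 + 81 = 145
145 → 1² + 4² + 5² = 1 + 16 + 25 = 42
42 → 4² + 2² = 16 + 4 = 20
20 → 2² + 0² = 4 + 0 = 4  — 4 already appeared earlier.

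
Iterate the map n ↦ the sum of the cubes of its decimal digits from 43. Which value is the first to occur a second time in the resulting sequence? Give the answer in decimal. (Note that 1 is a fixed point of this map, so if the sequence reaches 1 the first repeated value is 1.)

43 → 4³ + 3³ = 91
91 → 9³ + 1³ = 730
730 → 7³ + 3³ + 0³ = 370
370 → 3³ + 7³ + 0³ = 370  — 370 already appeared earlier.

370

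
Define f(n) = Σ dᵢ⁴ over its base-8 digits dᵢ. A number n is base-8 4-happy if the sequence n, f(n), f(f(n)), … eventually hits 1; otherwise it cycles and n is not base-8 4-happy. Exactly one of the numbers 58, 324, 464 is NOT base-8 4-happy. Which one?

58: 58 → 2417 → 2178 → 288 → 512 → 1  — reaches 1 (base-8 4-happy)
324: 324 → 881 → 1923 → 1458 → 2624 → 626 → 1314 → 544 → 257 → 257  — repeats 257 (not base-8 4-happy)
464: 464 → 2417 → 2178 → 288 → 512 → 1  — reaches 1 (base-8 4-happy)

324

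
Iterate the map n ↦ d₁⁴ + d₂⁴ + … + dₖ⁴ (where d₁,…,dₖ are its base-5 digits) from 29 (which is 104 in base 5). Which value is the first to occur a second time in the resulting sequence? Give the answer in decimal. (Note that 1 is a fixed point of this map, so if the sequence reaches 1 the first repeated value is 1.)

29 = (1,0,4)_5 → 257
257 = (2,0,1,2)_5 → 33
33 = (1,1,3)_5 → 83
83 = (3,1,3)_5 → 163
163 = (1,1,2,3)_5 → 99
99 = (3,4,4)_5 → 593
593 = (4,3,3,3)_5 → 499
499 = (3,4,4,4)_5 → 849
849 = (1,1,3,4,4)_5 → 595
595 = (4,3,4,0)_5 → 593  — 593 already appeared earlier.

593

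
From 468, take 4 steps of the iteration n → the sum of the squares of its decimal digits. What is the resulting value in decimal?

58

468 → 116
116 → 38
38 → 73
73 → 58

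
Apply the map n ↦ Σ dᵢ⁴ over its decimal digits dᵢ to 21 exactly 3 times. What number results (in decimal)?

288

21 → 2⁴ + 1⁴ = 17
17 → 1⁴ + 7⁴ = 2402
2402 → 2⁴ + 4⁴ + 0⁴ + 2⁴ = 288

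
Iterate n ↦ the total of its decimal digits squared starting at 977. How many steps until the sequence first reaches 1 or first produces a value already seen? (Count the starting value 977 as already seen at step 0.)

13

977 → 9² + 7² + 7² = 81 + 49 + 49 = 179
179 → 1² + 7² + 9² = 1 + 49 + 81 = 131
131 → 1² + 3² + 1² = 1 + 9 + 1 = 11
11 → 1² + 1² = 1 + 1 = 2
2 → 2² = 4
4 → 4² = 16
16 → 1² + 6² = 1 + 36 = 37
37 → 3² + 7² = 9 + 49 = 58
58 → 5² + 8² = 25 + 64 = 89
89 → 8² + 9² = 64 + 81 = 145
145 → 1² + 4² + 5² = 1 + 16 + 25 = 42
42 → 4² + 2² = 16 + 4 = 20
20 → 2² + 0² = 4 + 0 = 4  — 4 repeats.
That took 13 steps.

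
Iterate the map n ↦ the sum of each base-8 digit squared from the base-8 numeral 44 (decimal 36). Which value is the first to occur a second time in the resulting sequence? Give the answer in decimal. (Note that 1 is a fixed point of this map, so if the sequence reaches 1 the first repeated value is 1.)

16

36 = (4,4)_8 → 4² + 4² = 32
32 = (4,0)_8 → 4² + 0² = 16
16 = (2,0)_8 → 2² + 0² = 4
4 = (4)_8 → 4² = 16  — 16 already appeared earlier.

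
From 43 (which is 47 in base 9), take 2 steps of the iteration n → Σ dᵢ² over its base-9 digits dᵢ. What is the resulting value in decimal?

53

43 = (4,7)_9 → 4² + 7² = 16 + 49 = 65
65 = (7,2)_9 → 7² + 2² = 49 + 4 = 53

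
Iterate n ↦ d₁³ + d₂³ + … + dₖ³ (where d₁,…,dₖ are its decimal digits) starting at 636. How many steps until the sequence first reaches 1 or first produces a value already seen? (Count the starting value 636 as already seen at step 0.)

7

636 → 6³ + 3³ + 6³ = 459
459 → 4³ + 5³ + 9³ = 918
918 → 9³ + 1³ + 8³ = 1242
1242 → 1³ + 2³ + 4³ + 2³ = 81
81 → 8³ + 1³ = 513
513 → 5³ + 1³ + 3³ = 153
153 → 1³ + 5³ + 3³ = 153  — 153 repeats.
That took 7 steps.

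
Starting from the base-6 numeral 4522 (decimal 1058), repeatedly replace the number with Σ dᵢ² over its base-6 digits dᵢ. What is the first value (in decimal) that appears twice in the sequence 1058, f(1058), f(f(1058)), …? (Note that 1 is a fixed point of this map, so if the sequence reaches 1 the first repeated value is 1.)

1

1058 = (4,5,2,2)_6 → 4² + 5² + 2² + 2² = 16 + 25 + 4 + 4 = 49
49 = (1,2,1)_6 → 1² + 2² + 1² = 1 + 4 + 1 = 6
6 = (1,0)_6 → 1² + 0² = 1 + 0 = 1  — reached the fixed point 1.
1 → 1, so 1 is the first repeated value.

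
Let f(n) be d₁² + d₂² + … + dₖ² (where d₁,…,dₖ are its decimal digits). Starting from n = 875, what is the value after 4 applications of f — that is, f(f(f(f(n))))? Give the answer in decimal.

61

875 → 8² + 7² + 5² = 64 + 49 + 25 = 138
138 → 1² + 3² + 8² = 1 + 9 + 64 = 74
74 → 7² + 4² = 49 + 16 = 65
65 → 6² + 5² = 36 + 25 = 61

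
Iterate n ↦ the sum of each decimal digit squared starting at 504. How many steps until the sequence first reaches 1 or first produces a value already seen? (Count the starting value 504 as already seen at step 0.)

504 → 5² + 0² + 4² = 25 + 0 + 16 = 41
41 → 4² + 1² = 16 + 1 = 17
17 → 1² + 7² = 1 + 49 = 50
50 → 5² + 0² = 25 + 0 = 25
25 → 2² + 5² = 4 + 25 = 29
29 → 2² + 9² = 4 + 81 = 85
85 → 8² + 5² = 64 + 25 = 89
89 → 8² + 9² = 64 + 81 = 145
145 → 1² + 4² + 5² = 1 + 16 + 25 = 42
42 → 4² + 2² = 16 + 4 = 20
20 → 2² + 0² = 4 + 0 = 4
4 → 4² = 16
16 → 1² + 6² = 1 + 36 = 37
37 → 3² + 7² = 9 + 49 = 58
58 → 5² + 8² = 25 + 64 = 89  — 89 repeats.
That took 15 steps.

15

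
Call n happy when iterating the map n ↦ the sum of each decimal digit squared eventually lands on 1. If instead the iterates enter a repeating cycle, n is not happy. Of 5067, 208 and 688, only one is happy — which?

5067: 5067 → 110 → 2 → 4 → 16 → 37 → 58 → 89 → 145 → 42 → 20 → 4  — repeats 4 (not happy)
208: 208 → 68 → 100 → 1  — reaches 1 (happy)
688: 688 → 164 → 53 → 34 → 25 → 29 → 85 → 89 → 145 → 42 → 20 → 4 → 16 → 37 → 58 → 89  — repeats 89 (not happy)

208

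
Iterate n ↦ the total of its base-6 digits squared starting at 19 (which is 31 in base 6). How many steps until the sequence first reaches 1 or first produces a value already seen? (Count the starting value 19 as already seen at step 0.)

10

19 = (3,1)_6 → 10
10 = (1,4)_6 → 17
17 = (2,5)_6 → 29
29 = (4,5)_6 → 41
41 = (1,0,5)_6 → 26
26 = (4,2)_6 → 20
20 = (3,2)_6 → 13
13 = (2,1)_6 → 5
5 = (5)_6 → 25
25 = (4,1)_6 → 17  — 17 repeats.
That took 10 steps.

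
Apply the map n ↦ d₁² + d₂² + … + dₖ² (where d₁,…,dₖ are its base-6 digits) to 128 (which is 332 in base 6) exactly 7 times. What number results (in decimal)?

20

128 = (3,3,2)_6 → 3² + 3² + 2² = 9 + 9 + 4 = 22
22 = (3,4)_6 → 3² + 4² = 9 + 16 = 25
25 = (4,1)_6 → 4² + 1² = 16 + 1 = 17
17 = (2,5)_6 → 2² + 5² = 4 + 25 = 29
29 = (4,5)_6 → 4² + 5² = 16 + 25 = 41
41 = (1,0,5)_6 → 1² + 0² + 5² = 1 + 0 + 25 = 26
26 = (4,2)_6 → 4² + 2² = 16 + 4 = 20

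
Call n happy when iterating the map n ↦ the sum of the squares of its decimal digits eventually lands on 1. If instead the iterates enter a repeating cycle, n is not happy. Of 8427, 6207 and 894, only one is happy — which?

8427: 8427 → 133 → 19 → 82 → 68 → 100 → 1  — reaches 1 (happy)
6207: 6207 → 89 → 145 → 42 → 20 → 4 → 16 → 37 → 58 → 89  — repeats 89 (not happy)
894: 894 → 161 → 38 → 73 → 58 → 89 → 145 → 42 → 20 → 4 → 16 → 37 → 58  — repeats 58 (not happy)

8427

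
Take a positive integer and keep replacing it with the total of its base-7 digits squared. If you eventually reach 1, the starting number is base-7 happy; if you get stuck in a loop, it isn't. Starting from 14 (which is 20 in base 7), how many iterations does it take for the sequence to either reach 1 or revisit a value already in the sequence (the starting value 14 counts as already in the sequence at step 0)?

5

14 = (2,0)_7 → 2² + 0² = 4
4 = (4)_7 → 4² = 16
16 = (2,2)_7 → 2² + 2² = 8
8 = (1,1)_7 → 1² + 1² = 2
2 = (2)_7 → 2² = 4  — 4 repeats.
That took 5 steps.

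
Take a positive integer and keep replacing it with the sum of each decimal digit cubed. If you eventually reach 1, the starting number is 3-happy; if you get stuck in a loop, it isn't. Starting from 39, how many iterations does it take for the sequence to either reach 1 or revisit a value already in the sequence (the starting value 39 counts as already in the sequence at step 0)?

39 → 3³ + 9³ = 27 + 729 = 756
756 → 7³ + 5³ + 6³ = 343 + 125 + 216 = 684
684 → 6³ + 8³ + 4³ = 216 + 512 + 64 = 792
792 → 7³ + 9³ + 2³ = 343 + 729 + 8 = 1080
1080 → 1³ + 0³ + 8³ + 0³ = 1 + 0 + 512 + 0 = 513
513 → 5³ + 1³ + 3³ = 125 + 1 + 27 = 153
153 → 1³ + 5³ + 3³ = 1 + 125 + 27 = 153  — 153 repeats.
That took 7 steps.

7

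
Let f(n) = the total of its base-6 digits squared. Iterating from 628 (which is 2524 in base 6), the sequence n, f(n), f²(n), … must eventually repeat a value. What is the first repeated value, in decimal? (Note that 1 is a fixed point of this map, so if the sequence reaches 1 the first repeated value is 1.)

1

628 = (2,5,2,4)_6 → 2² + 5² + 2² + 4² = 49
49 = (1,2,1)_6 → 1² + 2² + 1² = 6
6 = (1,0)_6 → 1² + 0² = 1  — reached the fixed point 1.
1 → 1, so 1 is the first repeated value.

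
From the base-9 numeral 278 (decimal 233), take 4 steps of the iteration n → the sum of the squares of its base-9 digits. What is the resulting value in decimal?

233 = (2,7,8)_9 → 2² + 7² + 8² = 117
117 = (1,4,0)_9 → 1² + 4² + 0² = 17
17 = (1,8)_9 → 1² + 8² = 65
65 = (7,2)_9 → 7² + 2² = 53

53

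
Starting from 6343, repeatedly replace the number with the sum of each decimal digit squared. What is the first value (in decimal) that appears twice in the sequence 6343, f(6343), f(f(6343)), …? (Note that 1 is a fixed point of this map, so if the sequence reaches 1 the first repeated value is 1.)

6343 → 6² + 3² + 4² + 3² = 36 + 9 + 16 + 9 = 70
70 → 7² + 0² = 49 + 0 = 49
49 → 4² + 9² = 16 + 81 = 97
97 → 9² + 7² = 81 + 49 = 130
130 → 1² + 3² + 0² = 1 + 9 + 0 = 10
10 → 1² + 0² = 1 + 0 = 1  — reached the fixed point 1.
1 → 1, so 1 is the first repeated value.

1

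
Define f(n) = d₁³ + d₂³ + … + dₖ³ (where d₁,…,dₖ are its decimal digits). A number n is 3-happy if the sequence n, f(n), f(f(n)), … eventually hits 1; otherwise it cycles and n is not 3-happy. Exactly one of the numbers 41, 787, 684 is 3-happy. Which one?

787

41: 41 → 65 → 341 → 92 → 737 → 713 → 371 → 371  — repeats 371 (not 3-happy)
787: 787 → 1198 → 1243 → 100 → 1  — reaches 1 (3-happy)
684: 684 → 792 → 1080 → 513 → 153 → 153  — repeats 153 (not 3-happy)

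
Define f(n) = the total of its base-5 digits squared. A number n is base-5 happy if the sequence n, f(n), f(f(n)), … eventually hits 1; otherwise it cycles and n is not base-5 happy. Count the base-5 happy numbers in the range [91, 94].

91: 91 → 19 → 25 → 1  (reaches 1)
92: 92 → 22 → 20 → 16 → 10 → 4 → 16  (repeats 16)
93: 93 → 27 → 5 → 1  (reaches 1)
94: 94 → 34 → 18 → 18  (repeats 18)
base-5 happy: 91, 93

2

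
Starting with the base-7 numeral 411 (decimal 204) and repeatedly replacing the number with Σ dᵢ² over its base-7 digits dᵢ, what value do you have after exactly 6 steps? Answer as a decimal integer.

204 = (4,1,1)_7 → 4² + 1² + 1² = 16 + 1 + 1 = 18
18 = (2,4)_7 → 2² + 4² = 4 + 16 = 20
20 = (2,6)_7 → 2² + 6² = 4 + 36 = 40
40 = (5,5)_7 → 5² + 5² = 25 + 25 = 50
50 = (1,0,1)_7 → 1² + 0² + 1² = 1 + 0 + 1 = 2
2 = (2)_7 → 2² = 4

4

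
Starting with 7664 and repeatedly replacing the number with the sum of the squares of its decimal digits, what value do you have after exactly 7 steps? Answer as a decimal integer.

7664 → 137
137 → 59
59 → 106
106 → 37
37 → 58
58 → 89
89 → 145

145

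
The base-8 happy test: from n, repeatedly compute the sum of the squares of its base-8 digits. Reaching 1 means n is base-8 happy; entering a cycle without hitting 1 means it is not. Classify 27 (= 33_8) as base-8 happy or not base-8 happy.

base-8 happy

27 = (3,3)_8 → 3² + 3² = 9 + 9 = 18
18 = (2,2)_8 → 2² + 2² = 4 + 4 = 8
8 = (1,0)_8 → 1² + 0² = 1 + 0 = 1  — reached 1.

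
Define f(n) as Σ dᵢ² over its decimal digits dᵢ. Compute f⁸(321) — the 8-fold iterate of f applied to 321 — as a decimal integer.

321 → 3² + 2² + 1² = 9 + 4 + 1 = 14
14 → 1² + 4² = 1 + 16 = 17
17 → 1² + 7² = 1 + 49 = 50
50 → 5² + 0² = 25 + 0 = 25
25 → 2² + 5² = 4 + 25 = 29
29 → 2² + 9² = 4 + 81 = 85
85 → 8² + 5² = 64 + 25 = 89
89 → 8² + 9² = 64 + 81 = 145

145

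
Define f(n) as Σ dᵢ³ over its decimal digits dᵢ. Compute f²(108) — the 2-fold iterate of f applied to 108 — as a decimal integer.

108 → 1³ + 0³ + 8³ = 513
513 → 5³ + 1³ + 3³ = 153

153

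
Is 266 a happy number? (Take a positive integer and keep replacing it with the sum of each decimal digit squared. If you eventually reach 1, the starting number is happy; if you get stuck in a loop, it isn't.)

266 → 76
76 → 85
85 → 89
89 → 145
145 → 42
42 → 20
20 → 4
4 → 16
16 → 37
37 → 58
58 → 89  — 89 already seen; the sequence cycles without reaching 1.

not happy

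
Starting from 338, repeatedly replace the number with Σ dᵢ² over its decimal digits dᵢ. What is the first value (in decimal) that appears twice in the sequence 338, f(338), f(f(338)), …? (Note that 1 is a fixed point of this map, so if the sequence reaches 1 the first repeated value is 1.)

338 → 3² + 3² + 8² = 9 + 9 + 64 = 82
82 → 8² + 2² = 64 + 4 = 68
68 → 6² + 8² = 36 + 64 = 100
100 → 1² + 0² + 0² = 1 + 0 + 0 = 1  — reached the fixed point 1.
1 → 1, so 1 is the first repeated value.

1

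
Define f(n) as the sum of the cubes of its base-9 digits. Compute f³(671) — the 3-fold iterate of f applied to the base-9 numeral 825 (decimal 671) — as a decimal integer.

73

671 = (8,2,5)_9 → 8³ + 2³ + 5³ = 645
645 = (7,8,6)_9 → 7³ + 8³ + 6³ = 1071
1071 = (1,4,2,0)_9 → 1³ + 4³ + 2³ + 0³ = 73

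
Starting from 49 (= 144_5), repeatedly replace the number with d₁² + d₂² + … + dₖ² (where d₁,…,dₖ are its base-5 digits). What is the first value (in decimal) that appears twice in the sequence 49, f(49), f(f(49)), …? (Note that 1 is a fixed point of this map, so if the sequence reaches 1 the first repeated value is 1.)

1

49 = (1,4,4)_5 → 1² + 4² + 4² = 1 + 16 + 16 = 33
33 = (1,1,3)_5 → 1² + 1² + 3² = 1 + 1 + 9 = 11
11 = (2,1)_5 → 2² + 1² = 4 + 1 = 5
5 = (1,0)_5 → 1² + 0² = 1 + 0 = 1  — reached the fixed point 1.
1 → 1, so 1 is the first repeated value.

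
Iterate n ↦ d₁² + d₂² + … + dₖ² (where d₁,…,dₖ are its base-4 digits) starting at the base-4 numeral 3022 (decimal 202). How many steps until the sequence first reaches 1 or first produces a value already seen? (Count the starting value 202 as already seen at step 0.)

202 = (3,0,2,2)_4 → 3² + 0² + 2² + 2² = 17
17 = (1,0,1)_4 → 1² + 0² + 1² = 2
2 = (2)_4 → 2² = 4
4 = (1,0)_4 → 1² + 0² = 1  — reached 1.
That took 4 steps.

4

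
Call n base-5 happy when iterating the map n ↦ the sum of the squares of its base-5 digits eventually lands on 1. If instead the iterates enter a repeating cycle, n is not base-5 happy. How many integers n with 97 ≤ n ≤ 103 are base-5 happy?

2

97: 97 → 29 → 17 → 13 → 13  (repeats 13)
98: 98 → 34 → 18 → 18  (repeats 18)
99: 99 → 41 → 11 → 5 → 1  (reaches 1)
100: 100 → 16 → 10 → 4 → 16  (repeats 16)
101: 101 → 17 → 13 → 13  (repeats 13)
102: 102 → 20 → 16 → 10 → 4 → 16  (repeats 16)
103: 103 → 25 → 1  (reaches 1)
base-5 happy: 99, 103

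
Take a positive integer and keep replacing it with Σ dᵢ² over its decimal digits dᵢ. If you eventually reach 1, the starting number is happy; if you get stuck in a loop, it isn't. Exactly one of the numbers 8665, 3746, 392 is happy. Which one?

392

8665: 8665 → 161 → 38 → 73 → 58 → 89 → 145 → 42 → 20 → 4 → 16 → 37 → 58  — repeats 58 (not happy)
3746: 3746 → 110 → 2 → 4 → 16 → 37 → 58 → 89 → 145 → 42 → 20 → 4  — repeats 4 (not happy)
392: 392 → 94 → 97 → 130 → 10 → 1  — reaches 1 (happy)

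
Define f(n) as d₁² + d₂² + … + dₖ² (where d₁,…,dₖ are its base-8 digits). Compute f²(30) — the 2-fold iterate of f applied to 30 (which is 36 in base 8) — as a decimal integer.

50

30 = (3,6)_8 → 3² + 6² = 45
45 = (5,5)_8 → 5² + 5² = 50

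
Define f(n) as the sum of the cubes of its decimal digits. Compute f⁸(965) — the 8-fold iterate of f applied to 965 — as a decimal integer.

965 → 9³ + 6³ + 5³ = 729 + 216 + 125 = 1070
1070 → 1³ + 0³ + 7³ + 0³ = 1 + 0 + 343 + 0 = 344
344 → 3³ + 4³ + 4³ = 27 + 64 + 64 = 155
155 → 1³ + 5³ + 5³ = 1 + 125 + 125 = 251
251 → 2³ + 5³ + 1³ = 8 + 125 + 1 = 134
134 → 1³ + 3³ + 4³ = 1 + 27 + 64 = 92
92 → 9³ + 2³ = 729 + 8 = 737
737 → 7³ + 3³ + 7³ = 343 + 27 + 343 = 713

713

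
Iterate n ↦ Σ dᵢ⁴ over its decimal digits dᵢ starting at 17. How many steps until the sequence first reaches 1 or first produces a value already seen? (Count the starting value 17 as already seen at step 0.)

4

17 → 1⁴ + 7⁴ = 1 + 2401 = 2402
2402 → 2⁴ + 4⁴ + 0⁴ + 2⁴ = 16 + 256 + 0 + 16 = 288
288 → 2⁴ + 8⁴ + 8⁴ = 16 + 4096 + 4096 = 8208
8208 → 8⁴ + 2⁴ + 0⁴ + 8⁴ = 4096 + 16 + 0 + 4096 = 8208  — 8208 repeats.
That took 4 steps.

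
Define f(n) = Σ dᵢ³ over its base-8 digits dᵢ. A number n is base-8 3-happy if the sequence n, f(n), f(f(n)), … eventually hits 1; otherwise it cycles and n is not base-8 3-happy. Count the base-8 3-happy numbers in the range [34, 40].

2

34: 34 → 72 → 2 → 8 → 1  — base-8 3-happy
35: 35 → 91 → 55 → 559 → 469 → 476 → 434 → 440 → 559  — not base-8 3-happy
36: 36 → 128 → 8 → 1  — base-8 3-happy
37: 37 → 189 → 476 → 434 → 440 → 559 → 469 → 476  — not base-8 3-happy
38: 38 → 280 → 91 → 55 → 559 → 469 → 476 → 434 → 440 → 559  — not base-8 3-happy
39: 39 → 407 → 567 → 560 → 217 → 55 → 559 → 469 → 476 → 434 → 440 → 559  — not base-8 3-happy
40: 40 → 125 → 469 → 476 → 434 → 440 → 559 → 469  — not base-8 3-happy
base-8 3-happy: 34, 36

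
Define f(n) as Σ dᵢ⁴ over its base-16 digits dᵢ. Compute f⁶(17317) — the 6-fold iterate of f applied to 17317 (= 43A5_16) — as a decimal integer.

17317 = (4,3,10,5)_16 → 4⁴ + 3⁴ + 10⁴ + 5⁴ = 10962
10962 = (2,10,13,2)_16 → 2⁴ + 10⁴ + 13⁴ + 2⁴ = 38593
38593 = (9,6,12,1)_16 → 9⁴ + 6⁴ + 12⁴ + 1⁴ = 28594
28594 = (6,15,11,2)_16 → 6⁴ + 15⁴ + 11⁴ + 2⁴ = 66578
66578 = (1,0,4,1,2)_16 → 1⁴ + 0⁴ + 4⁴ + 1⁴ + 2⁴ = 274
274 = (1,1,2)_16 → 1⁴ + 1⁴ + 2⁴ = 18

18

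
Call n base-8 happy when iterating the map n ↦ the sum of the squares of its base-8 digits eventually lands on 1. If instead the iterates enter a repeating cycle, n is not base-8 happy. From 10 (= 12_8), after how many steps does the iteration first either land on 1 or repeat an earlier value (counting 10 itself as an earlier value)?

10 = (1,2)_8 → 1² + 2² = 5
5 = (5)_8 → 5² = 25
25 = (3,1)_8 → 3² + 1² = 10  — 10 repeats.
That took 3 steps.

3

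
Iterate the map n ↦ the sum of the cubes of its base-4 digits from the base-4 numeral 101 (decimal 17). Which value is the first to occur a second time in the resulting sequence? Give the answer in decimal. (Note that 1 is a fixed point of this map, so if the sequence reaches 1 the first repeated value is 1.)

17 = (1,0,1)_4 → 1³ + 0³ + 1³ = 2
2 = (2)_4 → 2³ = 8
8 = (2,0)_4 → 2³ + 0³ = 8  — 8 already appeared earlier.

8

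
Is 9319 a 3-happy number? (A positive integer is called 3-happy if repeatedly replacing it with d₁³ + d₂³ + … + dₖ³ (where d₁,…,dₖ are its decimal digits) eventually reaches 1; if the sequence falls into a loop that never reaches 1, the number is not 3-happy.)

9319 → 1486
1486 → 793
793 → 1099
1099 → 1459
1459 → 919
919 → 1459  — 1459 already seen; the sequence cycles without reaching 1.

not 3-happy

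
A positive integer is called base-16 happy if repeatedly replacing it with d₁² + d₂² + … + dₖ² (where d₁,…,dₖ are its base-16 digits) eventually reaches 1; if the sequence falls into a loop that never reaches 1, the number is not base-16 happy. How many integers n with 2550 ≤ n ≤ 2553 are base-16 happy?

2550: 2550 → 342 → 62 → 205 → 313 → 91 → 146 → 85 → 50 → 13 → 169 → 181 → 146  (repeats 146)
2551: 2551 → 355 → 46 → 200 → 208 → 169 → 181 → 146 → 85 → 50 → 13 → 169  (repeats 169)
2552: 2552 → 370 → 54 → 45 → 173 → 269 → 170 → 200 → 208 → 169 → 181 → 146 → 85 → 50 → 13 → 169  (repeats 169)
2553: 2553 → 387 → 74 → 116 → 65 → 17 → 2 → 4 → 16 → 1  (reaches 1)
base-16 happy: 2553

1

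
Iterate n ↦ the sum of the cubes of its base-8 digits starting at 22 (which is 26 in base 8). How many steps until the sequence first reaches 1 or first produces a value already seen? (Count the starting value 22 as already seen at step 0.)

22 = (2,6)_8 → 2³ + 6³ = 224
224 = (3,4,0)_8 → 3³ + 4³ + 0³ = 91
91 = (1,3,3)_8 → 1³ + 3³ + 3³ = 55
55 = (6,7)_8 → 6³ + 7³ = 559
559 = (1,0,5,7)_8 → 1³ + 0³ + 5³ + 7³ = 469
469 = (7,2,5)_8 → 7³ + 2³ + 5³ = 476
476 = (7,3,4)_8 → 7³ + 3³ + 4³ = 434
434 = (6,6,2)_8 → 6³ + 6³ + 2³ = 440
440 = (6,7,0)_8 → 6³ + 7³ + 0³ = 559  — 559 repeats.
That took 9 steps.

9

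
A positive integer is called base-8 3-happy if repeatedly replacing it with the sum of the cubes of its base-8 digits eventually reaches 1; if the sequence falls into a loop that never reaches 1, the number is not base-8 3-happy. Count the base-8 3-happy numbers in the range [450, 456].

450: 450 → 351 → 495 → 811 → 217 → 55 → 559 → 469 → 476 → 434 → 440 → 559  — not base-8 3-happy
451: 451 → 370 → 349 → 277 → 197 → 152 → 35 → 91 → 55 → 559 → 469 → 476 → 434 → 440 → 559  — not base-8 3-happy
452: 452 → 407 → 567 → 560 → 217 → 55 → 559 → 469 → 476 → 434 → 440 → 559  — not base-8 3-happy
453: 453 → 468 → 415 → 586 → 11 → 28 → 91 → 55 → 559 → 469 → 476 → 434 → 440 → 559  — not base-8 3-happy
454: 454 → 559 → 469 → 476 → 434 → 440 → 559  — not base-8 3-happy
455: 455 → 686 → 350 → 368 → 341 → 258 → 72 → 2 → 8 → 1  — base-8 3-happy
456: 456 → 344 → 152 → 35 → 91 → 55 → 559 → 469 → 476 → 434 → 440 → 559  — not base-8 3-happy
base-8 3-happy: 455

1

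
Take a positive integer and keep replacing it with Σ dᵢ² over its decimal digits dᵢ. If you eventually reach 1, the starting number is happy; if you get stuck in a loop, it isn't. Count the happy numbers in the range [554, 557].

554: 554 → 66 → 72 → 53 → 34 → 25 → 29 → 85 → 89 → 145 → 42 → 20 → 4 → 16 → 37 → 58 → 89  — not happy
555: 555 → 75 → 74 → 65 → 61 → 37 → 58 → 89 → 145 → 42 → 20 → 4 → 16 → 37  — not happy
556: 556 → 86 → 100 → 1  — happy
557: 557 → 99 → 162 → 41 → 17 → 50 → 25 → 29 → 85 → 89 → 145 → 42 → 20 → 4 → 16 → 37 → 58 → 89  — not happy
happy: 556

1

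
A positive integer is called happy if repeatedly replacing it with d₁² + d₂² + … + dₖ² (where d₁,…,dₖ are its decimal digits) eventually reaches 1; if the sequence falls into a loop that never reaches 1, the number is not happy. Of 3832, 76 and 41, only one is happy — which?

3832: 3832 → 86 → 100 → 1  — reaches 1 (happy)
76: 76 → 85 → 89 → 145 → 42 → 20 → 4 → 16 → 37 → 58 → 89  — repeats 89 (not happy)
41: 41 → 17 → 50 → 25 → 29 → 85 → 89 → 145 → 42 → 20 → 4 → 16 → 37 → 58 → 89  — repeats 89 (not happy)

3832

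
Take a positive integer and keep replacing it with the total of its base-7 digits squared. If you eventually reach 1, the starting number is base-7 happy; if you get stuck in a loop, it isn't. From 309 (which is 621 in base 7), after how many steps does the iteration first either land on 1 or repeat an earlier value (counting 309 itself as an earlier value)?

309 = (6,2,1)_7 → 6² + 2² + 1² = 36 + 4 + 1 = 41
41 = (5,6)_7 → 5² + 6² = 25 + 36 = 61
61 = (1,1,5)_7 → 1² + 1² + 5² = 1 + 1 + 25 = 27
27 = (3,6)_7 → 3² + 6² = 9 + 36 = 45
45 = (6,3)_7 → 6² + 3² = 36 + 9 = 45  — 45 repeats.
That took 5 steps.

5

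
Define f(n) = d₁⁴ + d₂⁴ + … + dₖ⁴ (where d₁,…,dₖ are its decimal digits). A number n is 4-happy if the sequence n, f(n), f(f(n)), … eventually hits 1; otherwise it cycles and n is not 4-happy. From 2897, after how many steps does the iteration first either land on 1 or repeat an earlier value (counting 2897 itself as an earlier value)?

2897 → 2⁴ + 8⁴ + 9⁴ + 7⁴ = 16 + 4096 + 6561 + 2401 = 13074
13074 → 1⁴ + 3⁴ + 0⁴ + 7⁴ + 4⁴ = 1 + 81 + 0 + 2401 + 256 = 2739
2739 → 2⁴ + 7⁴ + 3⁴ + 9⁴ = 16 + 2401 + 81 + 6561 = 9059
9059 → 9⁴ + 0⁴ + 5⁴ + 9⁴ = 6561 + 0 + 625 + 6561 = 13747
13747 → 1⁴ + 3⁴ + 7⁴ + 4⁴ + 7⁴ = 1 + 81 + 2401 + 256 + 2401 = 5140
5140 → 5⁴ + 1⁴ + 4⁴ + 0⁴ = 625 + 1 + 256 + 0 = 882
882 → 8⁴ + 8⁴ + 2⁴ = 4096 + 4096 + 16 = 8208
8208 → 8⁴ + 2⁴ + 0⁴ + 8⁴ = 4096 + 16 + 0 + 4096 = 8208  — 8208 repeats.
That took 8 steps.

8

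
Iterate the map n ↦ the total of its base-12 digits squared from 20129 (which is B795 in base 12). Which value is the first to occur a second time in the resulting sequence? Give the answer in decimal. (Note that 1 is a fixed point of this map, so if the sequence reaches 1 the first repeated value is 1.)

104

20129 = (11,7,9,5)_12 → 11² + 7² + 9² + 5² = 276
276 = (1,11,0)_12 → 1² + 11² + 0² = 122
122 = (10,2)_12 → 10² + 2² = 104
104 = (8,8)_12 → 8² + 8² = 128
128 = (10,8)_12 → 10² + 8² = 164
164 = (1,1,8)_12 → 1² + 1² + 8² = 66
66 = (5,6)_12 → 5² + 6² = 61
61 = (5,1)_12 → 5² + 1² = 26
26 = (2,2)_12 → 2² + 2² = 8
8 = (8)_12 → 8² = 64
64 = (5,4)_12 → 5² + 4² = 41
41 = (3,5)_12 → 3² + 5² = 34
34 = (2,10)_12 → 2² + 10² = 104  — 104 already appeared earlier.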